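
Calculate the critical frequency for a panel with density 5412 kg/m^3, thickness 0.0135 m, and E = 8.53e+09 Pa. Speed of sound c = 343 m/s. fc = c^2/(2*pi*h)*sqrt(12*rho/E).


12*rho/E = 12*5412/8.53e+09 = 7.6136e-06
sqrt(12*rho/E) = sqrt(7.6136e-06) = 0.00275928
c^2/(2*pi*h) = 343^2/(2*pi*0.0135) = 1.38699e+06
fc = 1.38699e+06 * 0.00275928 = 3827.1 Hz


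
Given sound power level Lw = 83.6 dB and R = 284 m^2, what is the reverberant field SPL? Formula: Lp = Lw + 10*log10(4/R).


4/R = 4/284 = 0.0140845
Lp = 83.6 + 10*log10(0.0140845) = 65.087 dB


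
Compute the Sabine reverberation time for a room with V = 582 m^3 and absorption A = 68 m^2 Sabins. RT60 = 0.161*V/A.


RT60 = 0.161 * 582 / 68 = 1.378 s


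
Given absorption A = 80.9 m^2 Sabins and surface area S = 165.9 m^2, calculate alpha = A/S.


Absorption coefficient = absorbed power / incident power
alpha = A / S = 80.9 / 165.9 = 0.48764


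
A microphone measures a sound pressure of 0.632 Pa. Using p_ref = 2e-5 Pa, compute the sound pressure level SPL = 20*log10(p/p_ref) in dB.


p / p_ref = 0.632 / 2e-5 = 31600
SPL = 20 * log10(31600) = 89.994 dB


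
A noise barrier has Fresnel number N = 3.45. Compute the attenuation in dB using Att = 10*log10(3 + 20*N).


3 + 20*N = 3 + 20*3.45 = 72
Att = 10*log10(72) = 18.573 dB


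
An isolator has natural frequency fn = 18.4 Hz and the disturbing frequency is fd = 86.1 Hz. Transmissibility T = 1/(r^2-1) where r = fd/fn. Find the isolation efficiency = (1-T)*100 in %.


r = 86.1 / 18.4 = 4.67935
r^2 - 1 = 4.67935^2 - 1 = 20.8963
T = 1/20.8963 = 0.0478554
Efficiency = (1 - 0.0478554)*100 = 95.214 %


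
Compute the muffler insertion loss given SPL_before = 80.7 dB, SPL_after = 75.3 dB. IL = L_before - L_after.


Insertion loss = SPL without muffler - SPL with muffler
IL = 80.7 - 75.3 = 5.4 dB


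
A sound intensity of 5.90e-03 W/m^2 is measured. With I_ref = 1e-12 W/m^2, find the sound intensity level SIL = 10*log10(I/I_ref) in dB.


I / I_ref = 5.90e-03 / 1e-12 = 5.9e+09
SIL = 10 * log10(5.9e+09) = 97.709 dB


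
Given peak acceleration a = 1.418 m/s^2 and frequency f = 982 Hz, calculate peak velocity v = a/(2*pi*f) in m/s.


omega = 2*pi*f = 2*pi*982 = 6170.09 rad/s
v = a / omega = 1.418 / 6170.09 = 0.00022982 m/s


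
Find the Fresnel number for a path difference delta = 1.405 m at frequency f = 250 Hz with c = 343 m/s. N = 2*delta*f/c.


N = 2*delta*f/c = 2*delta/lambda, where lambda = c/f
lambda = 343 / 250 = 1.372 m
N = 2 * 1.405 / 1.372 = 2.0481


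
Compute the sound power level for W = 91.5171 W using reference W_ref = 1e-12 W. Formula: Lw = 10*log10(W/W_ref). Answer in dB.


W / W_ref = 91.5171 / 1e-12 = 9.15171e+13
Lw = 10 * log10(9.15171e+13) = 139.62 dB


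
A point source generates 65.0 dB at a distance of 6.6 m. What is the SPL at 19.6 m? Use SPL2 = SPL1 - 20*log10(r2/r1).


r2/r1 = 19.6/6.6 = 2.9697
Correction = 20*log10(2.9697) = 9.45425 dB
SPL2 = 65.0 - 9.45425 = 55.546 dB


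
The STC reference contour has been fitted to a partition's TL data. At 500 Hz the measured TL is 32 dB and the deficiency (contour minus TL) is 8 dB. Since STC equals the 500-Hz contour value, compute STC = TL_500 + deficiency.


By ASTM E413, STC = value of the fitted reference contour at 500 Hz.
Contour value at 500 Hz = TL_500 + deficiency = 32 + 8 = 40
STC = 40


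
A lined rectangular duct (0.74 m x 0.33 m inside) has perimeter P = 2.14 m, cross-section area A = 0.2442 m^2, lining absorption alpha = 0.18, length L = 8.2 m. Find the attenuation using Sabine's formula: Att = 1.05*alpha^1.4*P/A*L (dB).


alpha^1.4 = 0.18^1.4 = 0.0906529
Attenuation rate = 1.05 * alpha^1.4 * P / A
= 1.05 * 0.0906529 * 2.14 / 0.2442 = 0.83414 dB/m
Total Att = 0.83414 * 8.2 = 6.8399 dB


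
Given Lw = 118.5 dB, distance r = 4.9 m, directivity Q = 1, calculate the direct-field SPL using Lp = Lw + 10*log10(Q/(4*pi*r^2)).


4*pi*r^2 = 4*pi*4.9^2 = 301.719 m^2
Q / (4*pi*r^2) = 1 / 301.719 = 0.00331434
Lp = 118.5 + 10*log10(0.00331434) = 93.704 dB


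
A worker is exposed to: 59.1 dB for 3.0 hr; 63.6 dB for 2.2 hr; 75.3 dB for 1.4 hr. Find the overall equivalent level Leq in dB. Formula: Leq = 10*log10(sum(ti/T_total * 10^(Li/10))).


T_total = 3.0 + 2.2 + 1.4 = 6.6 hr
(3.0/6.6) * 10^(59.1/10) = 369468
(2.2/6.6) * 10^(63.6/10) = 763623
(1.4/6.6) * 10^(75.3/10) = 7.1876e+06
Sum = 369468 + 763623 + 7.1876e+06 = 8.32069e+06
Leq = 10*log10(8.32069e+06) = 69.202 dB


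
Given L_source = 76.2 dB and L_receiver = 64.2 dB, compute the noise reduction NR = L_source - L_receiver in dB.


NR = L_source - L_receiver (difference between source and receiving room levels)
NR = 76.2 - 64.2 = 12 dB


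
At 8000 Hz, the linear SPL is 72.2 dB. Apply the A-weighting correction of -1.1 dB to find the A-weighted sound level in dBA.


A-weighting table: 8000 Hz -> -1.1 dB correction
SPL_A = SPL + correction = 72.2 + (-1.1) = 71.1 dBA


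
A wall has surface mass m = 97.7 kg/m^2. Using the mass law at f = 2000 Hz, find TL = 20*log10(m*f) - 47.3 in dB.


m * f = 97.7 * 2000 = 195400
20*log10(195400) = 105.818 dB
TL = 105.818 - 47.3 = 58.518 dB


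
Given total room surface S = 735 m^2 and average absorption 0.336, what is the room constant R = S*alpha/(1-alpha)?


R = 735 * 0.336 / (1 - 0.336) = 371.93 m^2


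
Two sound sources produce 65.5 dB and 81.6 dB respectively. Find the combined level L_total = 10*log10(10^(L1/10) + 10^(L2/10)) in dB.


10^(65.5/10) = 3.54813e+06
10^(81.6/10) = 1.44544e+08
Sum = 3.54813e+06 + 1.44544e+08 = 1.48092e+08
L_total = 10*log10(1.48092e+08) = 81.705 dB


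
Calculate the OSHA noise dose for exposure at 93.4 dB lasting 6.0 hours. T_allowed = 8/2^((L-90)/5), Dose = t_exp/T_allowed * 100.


T_allowed = 8 / 2^((93.4 - 90)/5) = 4.99332 hr
Dose = 6.0 / 4.99332 * 100 = 120.16 %


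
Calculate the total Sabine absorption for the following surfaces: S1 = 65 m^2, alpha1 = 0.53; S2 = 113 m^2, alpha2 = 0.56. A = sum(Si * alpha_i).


65 * 0.53 = 34.45
113 * 0.56 = 63.28
A_total = 34.45 + 63.28 = 97.73 m^2


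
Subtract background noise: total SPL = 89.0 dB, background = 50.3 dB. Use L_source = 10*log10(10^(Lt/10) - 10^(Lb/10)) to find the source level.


10^(89.0/10) = 7.94328e+08
10^(50.3/10) = 107152
Difference = 7.94328e+08 - 107152 = 7.94221e+08
L_source = 10*log10(7.94221e+08) = 88.999 dB


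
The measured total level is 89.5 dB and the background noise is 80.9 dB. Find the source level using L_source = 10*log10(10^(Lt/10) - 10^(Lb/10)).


10^(89.5/10) = 8.91251e+08
10^(80.9/10) = 1.23027e+08
Difference = 8.91251e+08 - 1.23027e+08 = 7.68224e+08
L_source = 10*log10(7.68224e+08) = 88.855 dB


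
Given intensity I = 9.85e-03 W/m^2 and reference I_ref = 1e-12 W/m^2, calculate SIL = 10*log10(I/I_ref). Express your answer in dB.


I / I_ref = 9.85e-03 / 1e-12 = 9.85e+09
SIL = 10 * log10(9.85e+09) = 99.934 dB


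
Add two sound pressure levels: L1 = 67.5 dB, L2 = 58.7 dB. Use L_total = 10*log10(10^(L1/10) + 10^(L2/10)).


10^(67.5/10) = 5.62341e+06
10^(58.7/10) = 741310
Sum = 5.62341e+06 + 741310 = 6.36472e+06
L_total = 10*log10(6.36472e+06) = 68.038 dB


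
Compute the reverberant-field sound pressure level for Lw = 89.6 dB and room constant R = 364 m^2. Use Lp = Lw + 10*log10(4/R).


4/R = 4/364 = 0.010989
Lp = 89.6 + 10*log10(0.010989) = 70.01 dB


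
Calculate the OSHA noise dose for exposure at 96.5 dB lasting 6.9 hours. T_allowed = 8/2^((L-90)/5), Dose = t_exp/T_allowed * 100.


T_allowed = 8 / 2^((96.5 - 90)/5) = 3.24901 hr
Dose = 6.9 / 3.24901 * 100 = 212.37 %


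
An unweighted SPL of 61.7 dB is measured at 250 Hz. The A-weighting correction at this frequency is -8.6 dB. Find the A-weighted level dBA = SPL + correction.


A-weighting table: 250 Hz -> -8.6 dB correction
SPL_A = SPL + correction = 61.7 + (-8.6) = 53.1 dBA


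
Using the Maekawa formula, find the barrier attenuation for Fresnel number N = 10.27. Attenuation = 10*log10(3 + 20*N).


3 + 20*N = 3 + 20*10.27 = 208.4
Att = 10*log10(208.4) = 23.189 dB


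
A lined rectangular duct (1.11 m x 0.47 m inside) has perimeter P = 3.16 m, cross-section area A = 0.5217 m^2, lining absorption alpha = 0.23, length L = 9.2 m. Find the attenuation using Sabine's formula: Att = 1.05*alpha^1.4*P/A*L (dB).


alpha^1.4 = 0.23^1.4 = 0.127767
Attenuation rate = 1.05 * alpha^1.4 * P / A
= 1.05 * 0.127767 * 3.16 / 0.5217 = 0.812595 dB/m
Total Att = 0.812595 * 9.2 = 7.4759 dB


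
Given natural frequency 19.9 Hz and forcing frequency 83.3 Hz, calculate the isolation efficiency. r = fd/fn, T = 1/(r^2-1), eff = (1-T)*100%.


r = 83.3 / 19.9 = 4.18593
r^2 - 1 = 4.18593^2 - 1 = 16.522
T = 1/16.522 = 0.0605254
Efficiency = (1 - 0.0605254)*100 = 93.947 %


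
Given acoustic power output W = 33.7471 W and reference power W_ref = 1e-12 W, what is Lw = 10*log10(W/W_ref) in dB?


W / W_ref = 33.7471 / 1e-12 = 3.37471e+13
Lw = 10 * log10(3.37471e+13) = 135.28 dB


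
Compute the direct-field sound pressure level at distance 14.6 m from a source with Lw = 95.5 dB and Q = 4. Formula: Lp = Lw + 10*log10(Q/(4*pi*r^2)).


4*pi*r^2 = 4*pi*14.6^2 = 2678.65 m^2
Q / (4*pi*r^2) = 4 / 2678.65 = 0.00149329
Lp = 95.5 + 10*log10(0.00149329) = 67.241 dB


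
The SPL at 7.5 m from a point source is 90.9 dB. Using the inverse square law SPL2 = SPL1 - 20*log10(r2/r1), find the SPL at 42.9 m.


r2/r1 = 42.9/7.5 = 5.72
Correction = 20*log10(5.72) = 15.1479 dB
SPL2 = 90.9 - 15.1479 = 75.752 dB


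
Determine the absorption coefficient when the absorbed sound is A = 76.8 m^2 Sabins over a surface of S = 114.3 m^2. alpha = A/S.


Absorption coefficient = absorbed power / incident power
alpha = A / S = 76.8 / 114.3 = 0.67192


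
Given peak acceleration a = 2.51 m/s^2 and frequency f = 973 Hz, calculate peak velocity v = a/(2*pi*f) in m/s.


omega = 2*pi*f = 2*pi*973 = 6113.54 rad/s
v = a / omega = 2.51 / 6113.54 = 0.00041056 m/s


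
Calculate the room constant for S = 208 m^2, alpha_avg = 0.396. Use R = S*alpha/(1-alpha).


R = 208 * 0.396 / (1 - 0.396) = 136.37 m^2


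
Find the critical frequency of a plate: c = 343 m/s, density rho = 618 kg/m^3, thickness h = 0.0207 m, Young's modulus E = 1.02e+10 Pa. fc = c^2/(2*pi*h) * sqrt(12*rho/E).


12*rho/E = 12*618/1.02e+10 = 7.27059e-07
sqrt(12*rho/E) = sqrt(7.27059e-07) = 0.000852678
c^2/(2*pi*h) = 343^2/(2*pi*0.0207) = 904561
fc = 904561 * 0.000852678 = 771.3 Hz


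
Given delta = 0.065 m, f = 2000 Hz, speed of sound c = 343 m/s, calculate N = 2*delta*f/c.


N = 2*delta*f/c = 2*delta/lambda, where lambda = c/f
lambda = 343 / 2000 = 0.1715 m
N = 2 * 0.065 / 0.1715 = 0.75802


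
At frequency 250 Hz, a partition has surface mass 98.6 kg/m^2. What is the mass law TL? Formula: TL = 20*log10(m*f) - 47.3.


m * f = 98.6 * 250 = 24650
20*log10(24650) = 87.8363 dB
TL = 87.8363 - 47.3 = 40.536 dB


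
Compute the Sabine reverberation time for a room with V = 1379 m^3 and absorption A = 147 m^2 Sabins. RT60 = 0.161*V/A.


RT60 = 0.161 * 1379 / 147 = 1.5103 s


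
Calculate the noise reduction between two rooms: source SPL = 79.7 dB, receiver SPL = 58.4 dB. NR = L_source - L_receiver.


NR = L_source - L_receiver (difference between source and receiving room levels)
NR = 79.7 - 58.4 = 21.3 dB


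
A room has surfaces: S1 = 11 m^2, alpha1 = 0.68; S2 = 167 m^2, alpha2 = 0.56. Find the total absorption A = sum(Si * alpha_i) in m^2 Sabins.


11 * 0.68 = 7.48
167 * 0.56 = 93.52
A_total = 7.48 + 93.52 = 101 m^2


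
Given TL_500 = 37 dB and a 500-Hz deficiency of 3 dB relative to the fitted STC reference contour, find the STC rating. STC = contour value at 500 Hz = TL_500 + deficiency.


By ASTM E413, STC = value of the fitted reference contour at 500 Hz.
Contour value at 500 Hz = TL_500 + deficiency = 37 + 3 = 40
STC = 40


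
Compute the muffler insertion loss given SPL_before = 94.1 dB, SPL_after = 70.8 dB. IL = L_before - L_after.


Insertion loss = SPL without muffler - SPL with muffler
IL = 94.1 - 70.8 = 23.3 dB


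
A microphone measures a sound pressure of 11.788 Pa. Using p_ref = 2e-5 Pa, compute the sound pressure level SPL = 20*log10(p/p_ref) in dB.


p / p_ref = 11.788 / 2e-5 = 589400
SPL = 20 * log10(589400) = 115.41 dB


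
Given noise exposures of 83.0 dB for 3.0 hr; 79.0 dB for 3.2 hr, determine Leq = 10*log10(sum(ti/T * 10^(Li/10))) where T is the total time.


T_total = 3.0 + 3.2 = 6.2 hr
(3.0/6.2) * 10^(83.0/10) = 9.6545e+07
(3.2/6.2) * 10^(79.0/10) = 4.09976e+07
Sum = 9.6545e+07 + 4.09976e+07 = 1.37543e+08
Leq = 10*log10(1.37543e+08) = 81.384 dB


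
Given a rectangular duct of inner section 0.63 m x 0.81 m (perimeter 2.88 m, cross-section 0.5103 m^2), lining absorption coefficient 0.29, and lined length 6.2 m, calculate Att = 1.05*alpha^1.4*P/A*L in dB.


alpha^1.4 = 0.29^1.4 = 0.176749
Attenuation rate = 1.05 * alpha^1.4 * P / A
= 1.05 * 0.176749 * 2.88 / 0.5103 = 1.0474 dB/m
Total Att = 1.0474 * 6.2 = 6.4939 dB


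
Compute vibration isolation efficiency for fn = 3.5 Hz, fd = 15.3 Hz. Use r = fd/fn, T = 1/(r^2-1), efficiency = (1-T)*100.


r = 15.3 / 3.5 = 4.37143
r^2 - 1 = 4.37143^2 - 1 = 18.1094
T = 1/18.1094 = 0.0552199
Efficiency = (1 - 0.0552199)*100 = 94.478 %


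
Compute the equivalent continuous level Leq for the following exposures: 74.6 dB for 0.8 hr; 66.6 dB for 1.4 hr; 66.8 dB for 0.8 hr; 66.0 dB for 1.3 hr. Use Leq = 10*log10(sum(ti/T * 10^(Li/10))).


T_total = 0.8 + 1.4 + 0.8 + 1.3 = 4.3 hr
(0.8/4.3) * 10^(74.6/10) = 5.36564e+06
(1.4/4.3) * 10^(66.6/10) = 1.48819e+06
(0.8/4.3) * 10^(66.8/10) = 890475
(1.3/4.3) * 10^(66.0/10) = 1.20358e+06
Sum = 5.36564e+06 + 1.48819e+06 + 890475 + 1.20358e+06 = 8.94788e+06
Leq = 10*log10(8.94788e+06) = 69.517 dB


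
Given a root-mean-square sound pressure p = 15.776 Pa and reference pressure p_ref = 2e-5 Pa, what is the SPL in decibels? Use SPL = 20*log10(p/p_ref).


p / p_ref = 15.776 / 2e-5 = 788800
SPL = 20 * log10(788800) = 117.94 dB


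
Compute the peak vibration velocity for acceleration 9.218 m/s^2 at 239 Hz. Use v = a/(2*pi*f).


omega = 2*pi*f = 2*pi*239 = 1501.68 rad/s
v = a / omega = 9.218 / 1501.68 = 0.0061385 m/s


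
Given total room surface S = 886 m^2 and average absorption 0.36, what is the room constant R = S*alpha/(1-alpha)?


R = 886 * 0.36 / (1 - 0.36) = 498.37 m^2


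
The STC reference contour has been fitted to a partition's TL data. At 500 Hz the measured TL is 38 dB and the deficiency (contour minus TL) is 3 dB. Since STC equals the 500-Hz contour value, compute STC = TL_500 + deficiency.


By ASTM E413, STC = value of the fitted reference contour at 500 Hz.
Contour value at 500 Hz = TL_500 + deficiency = 38 + 3 = 41
STC = 41


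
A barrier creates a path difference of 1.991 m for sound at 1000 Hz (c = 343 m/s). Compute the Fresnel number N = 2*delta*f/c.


N = 2*delta*f/c = 2*delta/lambda, where lambda = c/f
lambda = 343 / 1000 = 0.343 m
N = 2 * 1.991 / 0.343 = 11.609


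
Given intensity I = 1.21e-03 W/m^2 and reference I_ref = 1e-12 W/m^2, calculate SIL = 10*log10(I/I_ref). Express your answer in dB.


I / I_ref = 1.21e-03 / 1e-12 = 1.21e+09
SIL = 10 * log10(1.21e+09) = 90.828 dB


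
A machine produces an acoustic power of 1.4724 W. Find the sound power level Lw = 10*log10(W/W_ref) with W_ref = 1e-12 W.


W / W_ref = 1.4724 / 1e-12 = 1.4724e+12
Lw = 10 * log10(1.4724e+12) = 121.68 dB


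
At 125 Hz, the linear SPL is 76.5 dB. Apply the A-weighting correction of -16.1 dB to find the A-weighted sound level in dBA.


A-weighting table: 125 Hz -> -16.1 dB correction
SPL_A = SPL + correction = 76.5 + (-16.1) = 60.4 dBA


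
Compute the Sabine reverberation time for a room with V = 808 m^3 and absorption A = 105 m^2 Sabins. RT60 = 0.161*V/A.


RT60 = 0.161 * 808 / 105 = 1.2389 s


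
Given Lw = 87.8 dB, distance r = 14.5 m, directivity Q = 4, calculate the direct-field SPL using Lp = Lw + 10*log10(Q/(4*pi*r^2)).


4*pi*r^2 = 4*pi*14.5^2 = 2642.08 m^2
Q / (4*pi*r^2) = 4 / 2642.08 = 0.00151396
Lp = 87.8 + 10*log10(0.00151396) = 59.601 dB


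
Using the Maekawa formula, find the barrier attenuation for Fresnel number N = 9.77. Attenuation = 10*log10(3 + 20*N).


3 + 20*N = 3 + 20*9.77 = 198.4
Att = 10*log10(198.4) = 22.975 dB


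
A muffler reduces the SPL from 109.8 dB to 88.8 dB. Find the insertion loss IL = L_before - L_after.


Insertion loss = SPL without muffler - SPL with muffler
IL = 109.8 - 88.8 = 21 dB


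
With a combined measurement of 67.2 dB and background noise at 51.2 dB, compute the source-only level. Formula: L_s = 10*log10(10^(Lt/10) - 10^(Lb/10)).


10^(67.2/10) = 5.24807e+06
10^(51.2/10) = 131826
Difference = 5.24807e+06 - 131826 = 5.11624e+06
L_source = 10*log10(5.11624e+06) = 67.09 dB


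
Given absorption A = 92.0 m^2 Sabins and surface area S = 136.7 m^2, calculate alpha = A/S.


Absorption coefficient = absorbed power / incident power
alpha = A / S = 92.0 / 136.7 = 0.67301


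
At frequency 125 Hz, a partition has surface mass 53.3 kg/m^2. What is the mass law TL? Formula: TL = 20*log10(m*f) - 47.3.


m * f = 53.3 * 125 = 6662.5
20*log10(6662.5) = 76.4727 dB
TL = 76.4727 - 47.3 = 29.173 dB


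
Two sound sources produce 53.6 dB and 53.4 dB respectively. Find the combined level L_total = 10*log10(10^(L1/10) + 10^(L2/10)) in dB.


10^(53.6/10) = 229087
10^(53.4/10) = 218776
Sum = 229087 + 218776 = 447863
L_total = 10*log10(447863) = 56.511 dB


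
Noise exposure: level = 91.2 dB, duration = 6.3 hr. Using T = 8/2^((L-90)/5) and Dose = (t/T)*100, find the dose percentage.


T_allowed = 8 / 2^((91.2 - 90)/5) = 6.77396 hr
Dose = 6.3 / 6.77396 * 100 = 93.003 %


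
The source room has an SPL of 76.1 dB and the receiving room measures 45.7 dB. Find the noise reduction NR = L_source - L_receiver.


NR = L_source - L_receiver (difference between source and receiving room levels)
NR = 76.1 - 45.7 = 30.4 dB


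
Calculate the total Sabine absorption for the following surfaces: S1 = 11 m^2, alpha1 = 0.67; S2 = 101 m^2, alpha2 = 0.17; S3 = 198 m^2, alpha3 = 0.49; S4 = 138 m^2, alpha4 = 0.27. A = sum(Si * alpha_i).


11 * 0.67 = 7.37
101 * 0.17 = 17.17
198 * 0.49 = 97.02
138 * 0.27 = 37.26
A_total = 7.37 + 17.17 + 97.02 + 37.26 = 158.82 m^2


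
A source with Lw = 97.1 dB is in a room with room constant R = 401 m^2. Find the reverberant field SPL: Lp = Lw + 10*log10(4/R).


4/R = 4/401 = 0.00997506
Lp = 97.1 + 10*log10(0.00997506) = 77.089 dB


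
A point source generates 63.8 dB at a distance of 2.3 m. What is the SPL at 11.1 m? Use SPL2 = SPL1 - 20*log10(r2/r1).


r2/r1 = 11.1/2.3 = 4.82609
Correction = 20*log10(4.82609) = 13.6719 dB
SPL2 = 63.8 - 13.6719 = 50.128 dB


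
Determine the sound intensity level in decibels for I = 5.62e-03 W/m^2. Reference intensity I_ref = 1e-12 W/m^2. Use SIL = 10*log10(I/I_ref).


I / I_ref = 5.62e-03 / 1e-12 = 5.62e+09
SIL = 10 * log10(5.62e+09) = 97.497 dB


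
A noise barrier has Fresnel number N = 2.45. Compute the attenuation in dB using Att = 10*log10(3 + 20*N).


3 + 20*N = 3 + 20*2.45 = 52
Att = 10*log10(52) = 17.16 dB


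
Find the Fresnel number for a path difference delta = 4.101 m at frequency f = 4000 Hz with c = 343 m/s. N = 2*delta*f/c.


N = 2*delta*f/c = 2*delta/lambda, where lambda = c/f
lambda = 343 / 4000 = 0.08575 m
N = 2 * 4.101 / 0.08575 = 95.65


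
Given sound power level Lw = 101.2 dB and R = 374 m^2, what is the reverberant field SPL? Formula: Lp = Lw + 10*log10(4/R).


4/R = 4/374 = 0.0106952
Lp = 101.2 + 10*log10(0.0106952) = 81.492 dB


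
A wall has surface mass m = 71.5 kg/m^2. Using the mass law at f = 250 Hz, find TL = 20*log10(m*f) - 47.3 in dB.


m * f = 71.5 * 250 = 17875
20*log10(17875) = 85.0449 dB
TL = 85.0449 - 47.3 = 37.745 dB


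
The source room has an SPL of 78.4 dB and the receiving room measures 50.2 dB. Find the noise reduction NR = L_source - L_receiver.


NR = L_source - L_receiver (difference between source and receiving room levels)
NR = 78.4 - 50.2 = 28.2 dB


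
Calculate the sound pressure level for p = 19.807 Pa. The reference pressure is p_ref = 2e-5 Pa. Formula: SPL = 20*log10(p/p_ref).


p / p_ref = 19.807 / 2e-5 = 990350
SPL = 20 * log10(990350) = 119.92 dB


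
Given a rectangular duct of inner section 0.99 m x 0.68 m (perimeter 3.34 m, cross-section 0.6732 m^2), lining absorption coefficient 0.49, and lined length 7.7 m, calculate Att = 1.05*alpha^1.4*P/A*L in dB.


alpha^1.4 = 0.49^1.4 = 0.368362
Attenuation rate = 1.05 * alpha^1.4 * P / A
= 1.05 * 0.368362 * 3.34 / 0.6732 = 1.91896 dB/m
Total Att = 1.91896 * 7.7 = 14.776 dB


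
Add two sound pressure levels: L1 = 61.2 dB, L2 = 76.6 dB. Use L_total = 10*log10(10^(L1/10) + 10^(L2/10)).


10^(61.2/10) = 1.31826e+06
10^(76.6/10) = 4.57088e+07
Sum = 1.31826e+06 + 4.57088e+07 = 4.70271e+07
L_total = 10*log10(4.70271e+07) = 76.723 dB


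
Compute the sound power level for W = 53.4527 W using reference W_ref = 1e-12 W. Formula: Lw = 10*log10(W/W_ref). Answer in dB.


W / W_ref = 53.4527 / 1e-12 = 5.34527e+13
Lw = 10 * log10(5.34527e+13) = 137.28 dB


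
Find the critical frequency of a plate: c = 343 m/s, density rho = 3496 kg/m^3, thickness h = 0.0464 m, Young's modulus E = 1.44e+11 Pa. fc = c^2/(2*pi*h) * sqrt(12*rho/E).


12*rho/E = 12*3496/1.44e+11 = 2.91333e-07
sqrt(12*rho/E) = sqrt(2.91333e-07) = 0.000539753
c^2/(2*pi*h) = 343^2/(2*pi*0.0464) = 403544
fc = 403544 * 0.000539753 = 217.81 Hz


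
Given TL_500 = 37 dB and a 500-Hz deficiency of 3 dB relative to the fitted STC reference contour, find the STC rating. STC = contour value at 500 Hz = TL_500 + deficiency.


By ASTM E413, STC = value of the fitted reference contour at 500 Hz.
Contour value at 500 Hz = TL_500 + deficiency = 37 + 3 = 40
STC = 40


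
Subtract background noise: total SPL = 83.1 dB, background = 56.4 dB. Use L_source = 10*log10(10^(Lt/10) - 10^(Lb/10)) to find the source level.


10^(83.1/10) = 2.04174e+08
10^(56.4/10) = 436516
Difference = 2.04174e+08 - 436516 = 2.03737e+08
L_source = 10*log10(2.03737e+08) = 83.091 dB


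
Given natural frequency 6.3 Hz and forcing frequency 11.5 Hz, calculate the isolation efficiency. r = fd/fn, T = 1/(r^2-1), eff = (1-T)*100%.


r = 11.5 / 6.3 = 1.8254
r^2 - 1 = 1.8254^2 - 1 = 2.33209
T = 1/2.33209 = 0.4288
Efficiency = (1 - 0.4288)*100 = 57.12 %


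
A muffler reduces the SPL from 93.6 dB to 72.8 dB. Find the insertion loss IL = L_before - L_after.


Insertion loss = SPL without muffler - SPL with muffler
IL = 93.6 - 72.8 = 20.8 dB


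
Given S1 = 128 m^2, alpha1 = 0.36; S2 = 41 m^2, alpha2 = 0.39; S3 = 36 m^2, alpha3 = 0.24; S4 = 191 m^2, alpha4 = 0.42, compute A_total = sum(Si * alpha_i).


128 * 0.36 = 46.08
41 * 0.39 = 15.99
36 * 0.24 = 8.64
191 * 0.42 = 80.22
A_total = 46.08 + 15.99 + 8.64 + 80.22 = 150.93 m^2


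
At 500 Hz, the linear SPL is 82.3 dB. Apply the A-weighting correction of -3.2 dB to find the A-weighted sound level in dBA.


A-weighting table: 500 Hz -> -3.2 dB correction
SPL_A = SPL + correction = 82.3 + (-3.2) = 79.1 dBA


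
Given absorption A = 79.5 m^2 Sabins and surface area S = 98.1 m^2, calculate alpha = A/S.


Absorption coefficient = absorbed power / incident power
alpha = A / S = 79.5 / 98.1 = 0.8104


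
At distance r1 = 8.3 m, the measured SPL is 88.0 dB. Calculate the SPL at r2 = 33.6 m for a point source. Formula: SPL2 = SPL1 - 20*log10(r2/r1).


r2/r1 = 33.6/8.3 = 4.04819
Correction = 20*log10(4.04819) = 12.1452 dB
SPL2 = 88.0 - 12.1452 = 75.855 dB


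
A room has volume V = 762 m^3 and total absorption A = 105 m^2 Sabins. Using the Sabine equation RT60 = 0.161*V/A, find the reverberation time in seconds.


RT60 = 0.161 * 762 / 105 = 1.1684 s


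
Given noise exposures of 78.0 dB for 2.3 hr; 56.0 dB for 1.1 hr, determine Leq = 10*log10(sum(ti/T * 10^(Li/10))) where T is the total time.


T_total = 2.3 + 1.1 = 3.4 hr
(2.3/3.4) * 10^(78.0/10) = 4.26824e+07
(1.1/3.4) * 10^(56.0/10) = 128799
Sum = 4.26824e+07 + 128799 = 4.28112e+07
Leq = 10*log10(4.28112e+07) = 76.316 dB


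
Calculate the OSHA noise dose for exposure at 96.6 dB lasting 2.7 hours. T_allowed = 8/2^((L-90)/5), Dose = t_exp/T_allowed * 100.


T_allowed = 8 / 2^((96.6 - 90)/5) = 3.20428 hr
Dose = 2.7 / 3.20428 * 100 = 84.262 %


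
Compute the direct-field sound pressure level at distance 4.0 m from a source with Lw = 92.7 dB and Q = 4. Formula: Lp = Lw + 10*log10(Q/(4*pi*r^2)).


4*pi*r^2 = 4*pi*4.0^2 = 201.062 m^2
Q / (4*pi*r^2) = 4 / 201.062 = 0.0198944
Lp = 92.7 + 10*log10(0.0198944) = 75.687 dB


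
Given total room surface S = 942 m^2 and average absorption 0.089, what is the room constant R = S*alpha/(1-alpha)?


R = 942 * 0.089 / (1 - 0.089) = 92.029 m^2


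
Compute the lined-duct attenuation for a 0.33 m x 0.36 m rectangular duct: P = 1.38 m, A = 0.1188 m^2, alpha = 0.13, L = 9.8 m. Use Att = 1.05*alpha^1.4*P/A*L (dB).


alpha^1.4 = 0.13^1.4 = 0.0574805
Attenuation rate = 1.05 * alpha^1.4 * P / A
= 1.05 * 0.0574805 * 1.38 / 0.1188 = 0.701088 dB/m
Total Att = 0.701088 * 9.8 = 6.8707 dB


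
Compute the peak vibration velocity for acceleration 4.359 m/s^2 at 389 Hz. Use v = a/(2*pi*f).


omega = 2*pi*f = 2*pi*389 = 2444.16 rad/s
v = a / omega = 4.359 / 2444.16 = 0.0017834 m/s


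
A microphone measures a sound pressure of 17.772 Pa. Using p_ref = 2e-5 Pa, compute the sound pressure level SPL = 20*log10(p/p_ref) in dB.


p / p_ref = 17.772 / 2e-5 = 888600
SPL = 20 * log10(888600) = 118.97 dB


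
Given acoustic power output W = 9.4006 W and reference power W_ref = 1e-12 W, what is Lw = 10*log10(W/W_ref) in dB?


W / W_ref = 9.4006 / 1e-12 = 9.4006e+12
Lw = 10 * log10(9.4006e+12) = 129.73 dB


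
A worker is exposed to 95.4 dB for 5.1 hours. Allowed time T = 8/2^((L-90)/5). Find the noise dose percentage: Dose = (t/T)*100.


T_allowed = 8 / 2^((95.4 - 90)/5) = 3.78423 hr
Dose = 5.1 / 3.78423 * 100 = 134.77 %


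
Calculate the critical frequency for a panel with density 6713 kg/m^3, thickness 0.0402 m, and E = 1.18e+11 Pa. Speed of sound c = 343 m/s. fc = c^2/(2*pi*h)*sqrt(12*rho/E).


12*rho/E = 12*6713/1.18e+11 = 6.82678e-07
sqrt(12*rho/E) = sqrt(6.82678e-07) = 0.000826243
c^2/(2*pi*h) = 343^2/(2*pi*0.0402) = 465782
fc = 465782 * 0.000826243 = 384.85 Hz


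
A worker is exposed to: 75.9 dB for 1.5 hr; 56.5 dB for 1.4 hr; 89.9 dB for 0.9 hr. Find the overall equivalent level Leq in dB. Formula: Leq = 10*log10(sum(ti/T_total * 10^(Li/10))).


T_total = 1.5 + 1.4 + 0.9 = 3.8 hr
(1.5/3.8) * 10^(75.9/10) = 1.5357e+07
(1.4/3.8) * 10^(56.5/10) = 164568
(0.9/3.8) * 10^(89.9/10) = 2.31451e+08
Sum = 1.5357e+07 + 164568 + 2.31451e+08 = 2.46973e+08
Leq = 10*log10(2.46973e+08) = 83.926 dB


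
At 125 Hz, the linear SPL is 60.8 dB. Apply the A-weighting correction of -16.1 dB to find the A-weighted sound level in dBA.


A-weighting table: 125 Hz -> -16.1 dB correction
SPL_A = SPL + correction = 60.8 + (-16.1) = 44.7 dBA


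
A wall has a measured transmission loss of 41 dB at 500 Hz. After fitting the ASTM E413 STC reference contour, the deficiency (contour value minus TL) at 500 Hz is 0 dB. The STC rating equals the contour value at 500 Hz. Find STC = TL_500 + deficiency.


By ASTM E413, STC = value of the fitted reference contour at 500 Hz.
Contour value at 500 Hz = TL_500 + deficiency = 41 + 0 = 41
STC = 41


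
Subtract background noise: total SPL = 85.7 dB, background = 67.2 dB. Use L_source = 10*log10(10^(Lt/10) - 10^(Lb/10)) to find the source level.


10^(85.7/10) = 3.71535e+08
10^(67.2/10) = 5.24807e+06
Difference = 3.71535e+08 - 5.24807e+06 = 3.66287e+08
L_source = 10*log10(3.66287e+08) = 85.638 dB


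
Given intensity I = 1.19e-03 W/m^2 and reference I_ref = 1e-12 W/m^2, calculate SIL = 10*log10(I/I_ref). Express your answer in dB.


I / I_ref = 1.19e-03 / 1e-12 = 1.19e+09
SIL = 10 * log10(1.19e+09) = 90.755 dB


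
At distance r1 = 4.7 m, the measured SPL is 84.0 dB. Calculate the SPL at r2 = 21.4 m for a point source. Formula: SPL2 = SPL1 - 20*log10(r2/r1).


r2/r1 = 21.4/4.7 = 4.55319
Correction = 20*log10(4.55319) = 13.1663 dB
SPL2 = 84.0 - 13.1663 = 70.834 dB


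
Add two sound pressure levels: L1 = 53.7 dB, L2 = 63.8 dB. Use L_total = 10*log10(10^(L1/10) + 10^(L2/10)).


10^(53.7/10) = 234423
10^(63.8/10) = 2.39883e+06
Sum = 234423 + 2.39883e+06 = 2.63325e+06
L_total = 10*log10(2.63325e+06) = 64.205 dB


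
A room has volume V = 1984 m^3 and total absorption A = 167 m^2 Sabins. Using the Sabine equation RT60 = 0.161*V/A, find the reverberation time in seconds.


RT60 = 0.161 * 1984 / 167 = 1.9127 s


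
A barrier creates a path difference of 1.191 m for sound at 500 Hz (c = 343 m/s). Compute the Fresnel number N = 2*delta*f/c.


N = 2*delta*f/c = 2*delta/lambda, where lambda = c/f
lambda = 343 / 500 = 0.686 m
N = 2 * 1.191 / 0.686 = 3.4723


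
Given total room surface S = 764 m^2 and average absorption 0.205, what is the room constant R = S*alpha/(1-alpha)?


R = 764 * 0.205 / (1 - 0.205) = 197.01 m^2


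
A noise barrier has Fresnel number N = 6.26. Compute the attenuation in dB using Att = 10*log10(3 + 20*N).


3 + 20*N = 3 + 20*6.26 = 128.2
Att = 10*log10(128.2) = 21.079 dB


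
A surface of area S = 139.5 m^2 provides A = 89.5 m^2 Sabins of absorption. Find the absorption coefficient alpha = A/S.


Absorption coefficient = absorbed power / incident power
alpha = A / S = 89.5 / 139.5 = 0.64158


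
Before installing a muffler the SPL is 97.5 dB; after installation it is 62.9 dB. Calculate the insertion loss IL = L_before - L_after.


Insertion loss = SPL without muffler - SPL with muffler
IL = 97.5 - 62.9 = 34.6 dB


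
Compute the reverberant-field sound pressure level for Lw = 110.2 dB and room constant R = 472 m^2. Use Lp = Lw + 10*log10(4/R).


4/R = 4/472 = 0.00847458
Lp = 110.2 + 10*log10(0.00847458) = 89.481 dB


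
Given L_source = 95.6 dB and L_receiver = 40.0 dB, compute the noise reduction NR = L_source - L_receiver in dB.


NR = L_source - L_receiver (difference between source and receiving room levels)
NR = 95.6 - 40.0 = 55.6 dB


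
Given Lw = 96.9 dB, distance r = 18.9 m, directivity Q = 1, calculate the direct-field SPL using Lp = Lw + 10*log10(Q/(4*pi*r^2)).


4*pi*r^2 = 4*pi*18.9^2 = 4488.83 m^2
Q / (4*pi*r^2) = 1 / 4488.83 = 0.000222775
Lp = 96.9 + 10*log10(0.000222775) = 60.379 dB


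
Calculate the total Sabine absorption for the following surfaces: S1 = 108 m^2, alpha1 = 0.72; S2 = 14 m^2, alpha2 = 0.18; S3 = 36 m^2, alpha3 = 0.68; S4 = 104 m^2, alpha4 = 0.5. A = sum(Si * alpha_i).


108 * 0.72 = 77.76
14 * 0.18 = 2.52
36 * 0.68 = 24.48
104 * 0.5 = 52
A_total = 77.76 + 2.52 + 24.48 + 52 = 156.76 m^2


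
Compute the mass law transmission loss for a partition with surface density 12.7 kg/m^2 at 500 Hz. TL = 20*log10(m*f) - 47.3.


m * f = 12.7 * 500 = 6350
20*log10(6350) = 76.0555 dB
TL = 76.0555 - 47.3 = 28.755 dB


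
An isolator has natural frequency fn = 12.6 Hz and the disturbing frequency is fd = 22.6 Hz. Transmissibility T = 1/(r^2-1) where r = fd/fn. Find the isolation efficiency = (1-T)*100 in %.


r = 22.6 / 12.6 = 1.79365
r^2 - 1 = 1.79365^2 - 1 = 2.21718
T = 1/2.21718 = 0.451023
Efficiency = (1 - 0.451023)*100 = 54.898 %


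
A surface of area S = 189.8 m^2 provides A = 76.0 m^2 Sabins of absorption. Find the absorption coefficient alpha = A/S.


Absorption coefficient = absorbed power / incident power
alpha = A / S = 76.0 / 189.8 = 0.40042


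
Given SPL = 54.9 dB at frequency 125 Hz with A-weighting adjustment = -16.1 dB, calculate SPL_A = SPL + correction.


A-weighting table: 125 Hz -> -16.1 dB correction
SPL_A = SPL + correction = 54.9 + (-16.1) = 38.8 dBA


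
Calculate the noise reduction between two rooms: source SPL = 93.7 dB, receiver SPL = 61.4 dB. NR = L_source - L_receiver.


NR = L_source - L_receiver (difference between source and receiving room levels)
NR = 93.7 - 61.4 = 32.3 dB


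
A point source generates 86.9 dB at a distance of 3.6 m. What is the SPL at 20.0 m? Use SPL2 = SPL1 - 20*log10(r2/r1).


r2/r1 = 20.0/3.6 = 5.55556
Correction = 20*log10(5.55556) = 14.8946 dB
SPL2 = 86.9 - 14.8946 = 72.005 dB


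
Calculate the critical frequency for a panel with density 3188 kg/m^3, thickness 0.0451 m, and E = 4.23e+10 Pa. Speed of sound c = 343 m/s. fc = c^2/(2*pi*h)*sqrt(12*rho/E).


12*rho/E = 12*3188/4.23e+10 = 9.04397e-07
sqrt(12*rho/E) = sqrt(9.04397e-07) = 0.000950998
c^2/(2*pi*h) = 343^2/(2*pi*0.0451) = 415176
fc = 415176 * 0.000950998 = 394.83 Hz


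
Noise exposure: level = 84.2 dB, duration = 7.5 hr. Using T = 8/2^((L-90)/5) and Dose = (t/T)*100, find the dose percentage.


T_allowed = 8 / 2^((84.2 - 90)/5) = 17.8766 hr
Dose = 7.5 / 17.8766 * 100 = 41.954 %


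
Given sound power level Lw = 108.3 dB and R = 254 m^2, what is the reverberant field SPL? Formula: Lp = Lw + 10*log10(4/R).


4/R = 4/254 = 0.015748
Lp = 108.3 + 10*log10(0.015748) = 90.272 dB


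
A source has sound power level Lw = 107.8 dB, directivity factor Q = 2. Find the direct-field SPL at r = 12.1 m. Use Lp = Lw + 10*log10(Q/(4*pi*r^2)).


4*pi*r^2 = 4*pi*12.1^2 = 1839.84 m^2
Q / (4*pi*r^2) = 2 / 1839.84 = 0.00108705
Lp = 107.8 + 10*log10(0.00108705) = 78.162 dB


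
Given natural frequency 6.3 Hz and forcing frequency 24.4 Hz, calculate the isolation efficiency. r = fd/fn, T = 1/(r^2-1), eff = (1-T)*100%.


r = 24.4 / 6.3 = 3.87302
r^2 - 1 = 3.87302^2 - 1 = 14.0003
T = 1/14.0003 = 0.071427
Efficiency = (1 - 0.071427)*100 = 92.857 %


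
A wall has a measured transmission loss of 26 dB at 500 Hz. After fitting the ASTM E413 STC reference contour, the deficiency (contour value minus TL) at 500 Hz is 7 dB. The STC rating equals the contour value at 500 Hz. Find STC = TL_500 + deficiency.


By ASTM E413, STC = value of the fitted reference contour at 500 Hz.
Contour value at 500 Hz = TL_500 + deficiency = 26 + 7 = 33
STC = 33


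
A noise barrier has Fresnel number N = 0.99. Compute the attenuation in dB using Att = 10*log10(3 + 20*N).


3 + 20*N = 3 + 20*0.99 = 22.8
Att = 10*log10(22.8) = 13.579 dB


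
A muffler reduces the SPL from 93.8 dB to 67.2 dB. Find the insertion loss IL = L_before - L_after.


Insertion loss = SPL without muffler - SPL with muffler
IL = 93.8 - 67.2 = 26.6 dB


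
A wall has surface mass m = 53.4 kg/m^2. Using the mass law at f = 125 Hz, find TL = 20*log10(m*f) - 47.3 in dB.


m * f = 53.4 * 125 = 6675
20*log10(6675) = 76.489 dB
TL = 76.489 - 47.3 = 29.189 dB


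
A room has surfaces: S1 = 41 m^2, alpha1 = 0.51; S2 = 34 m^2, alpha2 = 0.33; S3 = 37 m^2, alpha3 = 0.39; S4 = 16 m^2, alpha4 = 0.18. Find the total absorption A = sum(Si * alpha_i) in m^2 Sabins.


41 * 0.51 = 20.91
34 * 0.33 = 11.22
37 * 0.39 = 14.43
16 * 0.18 = 2.88
A_total = 20.91 + 11.22 + 14.43 + 2.88 = 49.44 m^2


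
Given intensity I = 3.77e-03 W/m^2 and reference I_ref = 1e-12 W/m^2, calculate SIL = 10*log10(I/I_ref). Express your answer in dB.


I / I_ref = 3.77e-03 / 1e-12 = 3.77e+09
SIL = 10 * log10(3.77e+09) = 95.763 dB


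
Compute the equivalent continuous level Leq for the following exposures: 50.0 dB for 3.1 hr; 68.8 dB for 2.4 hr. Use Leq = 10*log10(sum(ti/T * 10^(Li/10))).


T_total = 3.1 + 2.4 = 5.5 hr
(3.1/5.5) * 10^(50.0/10) = 56363.6
(2.4/5.5) * 10^(68.8/10) = 3.31016e+06
Sum = 56363.6 + 3.31016e+06 = 3.36652e+06
Leq = 10*log10(3.36652e+06) = 65.272 dB


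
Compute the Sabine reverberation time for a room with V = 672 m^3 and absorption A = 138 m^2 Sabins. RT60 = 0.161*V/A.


RT60 = 0.161 * 672 / 138 = 0.784 s


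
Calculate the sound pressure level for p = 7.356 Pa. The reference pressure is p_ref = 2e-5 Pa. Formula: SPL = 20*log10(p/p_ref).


p / p_ref = 7.356 / 2e-5 = 367800
SPL = 20 * log10(367800) = 111.31 dB


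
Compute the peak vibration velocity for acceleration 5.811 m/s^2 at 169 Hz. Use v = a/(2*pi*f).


omega = 2*pi*f = 2*pi*169 = 1061.86 rad/s
v = a / omega = 5.811 / 1061.86 = 0.0054725 m/s


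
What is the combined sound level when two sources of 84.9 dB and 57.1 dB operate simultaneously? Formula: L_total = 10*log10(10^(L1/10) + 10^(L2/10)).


10^(84.9/10) = 3.0903e+08
10^(57.1/10) = 512861
Sum = 3.0903e+08 + 512861 = 3.09543e+08
L_total = 10*log10(3.09543e+08) = 84.907 dB


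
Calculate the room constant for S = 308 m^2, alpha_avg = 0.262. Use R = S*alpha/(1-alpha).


R = 308 * 0.262 / (1 - 0.262) = 109.34 m^2


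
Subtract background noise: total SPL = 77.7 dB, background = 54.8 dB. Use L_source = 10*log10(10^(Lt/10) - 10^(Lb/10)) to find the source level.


10^(77.7/10) = 5.88844e+07
10^(54.8/10) = 301995
Difference = 5.88844e+07 - 301995 = 5.85824e+07
L_source = 10*log10(5.85824e+07) = 77.678 dB


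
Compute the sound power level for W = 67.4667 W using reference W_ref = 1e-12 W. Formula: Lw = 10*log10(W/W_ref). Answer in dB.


W / W_ref = 67.4667 / 1e-12 = 6.74667e+13
Lw = 10 * log10(6.74667e+13) = 138.29 dB


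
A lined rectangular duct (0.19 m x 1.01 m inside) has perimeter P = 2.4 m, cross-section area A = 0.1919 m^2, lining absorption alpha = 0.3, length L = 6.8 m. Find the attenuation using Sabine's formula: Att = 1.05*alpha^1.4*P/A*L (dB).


alpha^1.4 = 0.3^1.4 = 0.18534
Attenuation rate = 1.05 * alpha^1.4 * P / A
= 1.05 * 0.18534 * 2.4 / 0.1919 = 2.43386 dB/m
Total Att = 2.43386 * 6.8 = 16.55 dB


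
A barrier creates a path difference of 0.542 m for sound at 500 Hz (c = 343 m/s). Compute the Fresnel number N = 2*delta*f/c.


N = 2*delta*f/c = 2*delta/lambda, where lambda = c/f
lambda = 343 / 500 = 0.686 m
N = 2 * 0.542 / 0.686 = 1.5802


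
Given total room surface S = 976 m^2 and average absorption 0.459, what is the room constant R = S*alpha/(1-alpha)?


R = 976 * 0.459 / (1 - 0.459) = 828.07 m^2


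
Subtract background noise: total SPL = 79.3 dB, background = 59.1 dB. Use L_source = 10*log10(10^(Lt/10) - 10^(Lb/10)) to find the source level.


10^(79.3/10) = 8.51138e+07
10^(59.1/10) = 812831
Difference = 8.51138e+07 - 812831 = 8.4301e+07
L_source = 10*log10(8.4301e+07) = 79.258 dB


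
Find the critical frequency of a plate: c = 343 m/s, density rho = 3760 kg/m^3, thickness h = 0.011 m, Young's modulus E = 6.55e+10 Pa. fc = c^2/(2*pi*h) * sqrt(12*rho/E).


12*rho/E = 12*3760/6.55e+10 = 6.88855e-07
sqrt(12*rho/E) = sqrt(6.88855e-07) = 0.000829973
c^2/(2*pi*h) = 343^2/(2*pi*0.011) = 1.70222e+06
fc = 1.70222e+06 * 0.000829973 = 1412.8 Hz


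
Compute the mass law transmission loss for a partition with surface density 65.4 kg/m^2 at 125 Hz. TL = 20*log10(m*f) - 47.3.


m * f = 65.4 * 125 = 8175
20*log10(8175) = 78.2498 dB
TL = 78.2498 - 47.3 = 30.95 dB


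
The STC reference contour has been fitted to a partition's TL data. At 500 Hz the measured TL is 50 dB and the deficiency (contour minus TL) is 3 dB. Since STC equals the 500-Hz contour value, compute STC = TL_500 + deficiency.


By ASTM E413, STC = value of the fitted reference contour at 500 Hz.
Contour value at 500 Hz = TL_500 + deficiency = 50 + 3 = 53
STC = 53


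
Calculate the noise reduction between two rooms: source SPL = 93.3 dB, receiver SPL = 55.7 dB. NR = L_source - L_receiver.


NR = L_source - L_receiver (difference between source and receiving room levels)
NR = 93.3 - 55.7 = 37.6 dB


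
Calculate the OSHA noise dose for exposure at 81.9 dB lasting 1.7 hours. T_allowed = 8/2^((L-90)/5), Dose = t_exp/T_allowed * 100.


T_allowed = 8 / 2^((81.9 - 90)/5) = 24.59 hr
Dose = 1.7 / 24.59 * 100 = 6.9134 %
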